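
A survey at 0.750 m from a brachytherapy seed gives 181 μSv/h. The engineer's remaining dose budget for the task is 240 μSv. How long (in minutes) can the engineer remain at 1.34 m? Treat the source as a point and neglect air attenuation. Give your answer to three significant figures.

254 min

Using I₁d₁² = I₂d₂², rate at 1.34 m:
181 × (0.750/1.34)² = 181 × 0.3133 = 56.71 μSv/h.
Stay time = 240 μSv ÷ 56.71 μSv/h = 4.232 h = 253.9 min.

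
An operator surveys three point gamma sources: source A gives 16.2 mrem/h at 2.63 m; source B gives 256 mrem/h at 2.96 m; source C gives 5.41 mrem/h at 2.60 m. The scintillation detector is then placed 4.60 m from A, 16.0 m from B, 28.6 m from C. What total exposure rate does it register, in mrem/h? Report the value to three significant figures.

14.1 mrem/h

Each source contributes Iᵢ·(dᵢ/rᵢ)²; contributions add.
A: 16.2 × (2.63/4.60)² = 5.296 mrem/h
B: 256 × (2.96/16.0)² = 8.762 mrem/h
C: 5.41 × (2.60/28.6)² = 0.04471 mrem/h
Total = 5.296 + 8.762 + 0.04471 = 14.10 mrem/h.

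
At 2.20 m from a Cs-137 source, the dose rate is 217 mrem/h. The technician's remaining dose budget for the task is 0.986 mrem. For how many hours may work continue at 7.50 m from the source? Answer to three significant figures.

Applying the 1/r² law, rate at 7.50 m:
(2.20/7.50)² = 0.08604, so 217 × 0.08604 = 18.67 mrem/h.
Stay time = 0.986 mrem ÷ 18.67 mrem/h = 0.05281 h.

0.0528 h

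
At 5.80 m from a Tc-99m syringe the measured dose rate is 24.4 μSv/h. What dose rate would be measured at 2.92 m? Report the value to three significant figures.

Applying the 1/r² law, scaling from 5.80 m to 2.92 m:
24.4 × (5.80/2.92)² = 24.4 × 3.945 = 96.26 μSv/h.

96.3 μSv/h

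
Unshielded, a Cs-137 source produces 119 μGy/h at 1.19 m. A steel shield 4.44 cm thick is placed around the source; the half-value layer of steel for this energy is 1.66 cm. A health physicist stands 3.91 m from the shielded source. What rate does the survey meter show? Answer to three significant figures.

1.73 μGy/h

Distance alone: 119 × (1.19/3.91)² = 119 × 0.09263 = 11.02 μGy/h.
Shield: 4.44/1.66 = 2.675 half-value layers → attenuation 2^(−2.675) = 0.1566.
Combined: 11.02 × 0.1566 = 1.726 μGy/h.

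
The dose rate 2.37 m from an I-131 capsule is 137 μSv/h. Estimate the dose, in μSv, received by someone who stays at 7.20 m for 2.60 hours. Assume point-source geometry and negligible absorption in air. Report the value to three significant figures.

Since intensity falls as 1/r², rate at 7.20 m:
137 × (2.37/7.20)² = 137 × 0.1084 = 14.85 μSv/h.
Dose = rate × time = 14.85 μSv/h × 2.600 h = 38.61 μSv.

38.6 μSv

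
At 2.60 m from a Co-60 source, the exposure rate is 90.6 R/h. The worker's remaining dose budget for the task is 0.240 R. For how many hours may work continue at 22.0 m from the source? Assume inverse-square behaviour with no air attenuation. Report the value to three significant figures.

Applying the 1/r² law, rate at 22.0 m:
(2.60/22.0)² = 0.01397, so 90.6 × 0.01397 = 1.266 R/h.
Stay time = 0.240 R ÷ 1.266 R/h = 0.1896 h.

0.190 h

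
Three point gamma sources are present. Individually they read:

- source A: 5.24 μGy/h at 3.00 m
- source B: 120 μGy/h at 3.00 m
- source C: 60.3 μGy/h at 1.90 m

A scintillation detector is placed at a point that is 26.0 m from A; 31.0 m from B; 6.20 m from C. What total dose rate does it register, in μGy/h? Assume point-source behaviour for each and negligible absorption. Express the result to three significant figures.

Each source contributes Iᵢ·(dᵢ/rᵢ)²; contributions add.
A: 5.24 × (3.00/26.0)² = 0.06976 μGy/h
B: 120 × (3.00/31.0)² = 1.124 μGy/h
C: 60.3 × (1.90/6.20)² = 5.663 μGy/h
Total = 0.06976 + 1.124 + 5.663 = 6.857 μGy/h.

6.86 μGy/h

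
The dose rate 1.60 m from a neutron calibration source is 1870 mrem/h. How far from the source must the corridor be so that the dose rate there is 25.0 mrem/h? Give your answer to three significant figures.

13.8 m

Since intensity falls as 1/r², d₂ = d₁·√(I₁/I₂).
I₁/I₂ = 1870/25.0 = 74.80, so d₂ = 1.60 × √74.80 = 13.84 m.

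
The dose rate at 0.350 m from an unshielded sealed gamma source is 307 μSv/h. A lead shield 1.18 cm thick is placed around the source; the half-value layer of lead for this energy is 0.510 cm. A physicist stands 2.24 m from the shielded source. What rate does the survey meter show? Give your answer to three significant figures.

Distance alone: (0.350/2.24)² = 0.02441, so 307 × 0.02441 = 7.494 μSv/h.
Shield: 1.18/0.510 = 2.314 half-value layers → attenuation 2^(−2.314) = 0.2011.
Combined: 7.494 × 0.2011 = 1.507 μSv/h.

1.51 μSv/h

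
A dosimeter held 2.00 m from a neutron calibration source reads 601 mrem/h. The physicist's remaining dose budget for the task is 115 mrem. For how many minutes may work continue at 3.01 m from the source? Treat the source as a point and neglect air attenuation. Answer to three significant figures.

26.0 min

Intensity scales as (d₁/d₂)², so rate at 3.01 m:
601 × (2.00/3.01)² = 601 × 0.4415 = 265.3 mrem/h.
Stay time = 115 mrem ÷ 265.3 mrem/h = 0.4335 h = 26.01 min.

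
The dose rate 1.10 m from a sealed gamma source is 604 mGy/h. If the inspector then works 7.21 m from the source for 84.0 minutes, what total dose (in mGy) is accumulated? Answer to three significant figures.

19.7 mGy

Intensity scales as (d₁/d₂)², so rate at 7.21 m:
(1.10/7.21)² = 0.02328, so 604 × 0.02328 = 14.06 mGy/h.
Dose = rate × time = 14.06 mGy/h × 1.400 h = 19.68 mGy.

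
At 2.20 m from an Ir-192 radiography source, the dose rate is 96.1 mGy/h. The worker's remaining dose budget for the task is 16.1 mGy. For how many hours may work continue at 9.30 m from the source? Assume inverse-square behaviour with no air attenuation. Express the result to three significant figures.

Using I₁d₁² = I₂d₂², rate at 9.30 m:
(2.20/9.30)² = 0.05596, so 96.1 × 0.05596 = 5.378 mGy/h.
Stay time = 16.1 mGy ÷ 5.378 mGy/h = 2.994 h.

2.99 h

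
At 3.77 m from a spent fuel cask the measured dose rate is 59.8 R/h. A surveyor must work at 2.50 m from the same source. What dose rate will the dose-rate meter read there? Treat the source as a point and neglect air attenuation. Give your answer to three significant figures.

136 R/h

Intensity scales as (d₁/d₂)², so scaling from 3.77 m to 2.50 m:
(3.77/2.50)² = 2.274, so 59.8 × 2.274 = 136.0 R/h.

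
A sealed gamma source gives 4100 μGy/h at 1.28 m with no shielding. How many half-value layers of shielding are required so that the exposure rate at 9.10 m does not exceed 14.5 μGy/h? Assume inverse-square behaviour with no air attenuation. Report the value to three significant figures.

At 9.10 m, distance alone gives 4100 × (1.28/9.10)² = 4100 × 0.01979 = 81.14 μGy/h.
Further attenuation needed: 81.14/14.5 = 5.596.
n = log₂(5.596) = 2.484 half-value layers.

2.48 half-value layers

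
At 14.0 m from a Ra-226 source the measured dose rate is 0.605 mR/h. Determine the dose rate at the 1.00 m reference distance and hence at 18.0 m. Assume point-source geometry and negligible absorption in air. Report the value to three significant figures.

Intensity scales as (d₁/d₂)², so
At 1.00 m: 0.605 × (14.0/1.00)² = 0.605 × 196.0 = 118.6 mR/h
At 18.0 m: 118.6 × (1.00/18.0)² = 118.6 × 0.003086 = 0.3660 mR/h.

119 mR/h; 0.366 mR/h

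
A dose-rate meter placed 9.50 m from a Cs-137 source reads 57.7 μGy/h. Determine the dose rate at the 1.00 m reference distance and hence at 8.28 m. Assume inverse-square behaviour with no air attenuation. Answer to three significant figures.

5210 μGy/h; 76.0 μGy/h

Applying the 1/r² law,
At 1.00 m: (9.50/1.00)² = 90.25, so 57.7 × 90.25 = 5207 μGy/h
At 8.28 m: (1.00/8.28)² = 0.01459, so 5207 × 0.01459 = 75.97 μGy/h.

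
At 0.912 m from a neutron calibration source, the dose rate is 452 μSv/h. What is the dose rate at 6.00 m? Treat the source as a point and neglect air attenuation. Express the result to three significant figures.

By the inverse-square law, the rate at 6.00 m is
452 × (0.912/6.00)² = 452 × 0.02310 = 10.44 μSv/h.

10.4 μSv/h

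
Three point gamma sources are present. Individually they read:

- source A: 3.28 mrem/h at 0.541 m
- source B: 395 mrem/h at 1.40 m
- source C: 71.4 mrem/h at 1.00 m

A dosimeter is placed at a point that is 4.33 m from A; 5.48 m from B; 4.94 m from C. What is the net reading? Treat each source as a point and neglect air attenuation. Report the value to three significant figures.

By superposition, sum each source's inverse-square contribution:
A: 3.28 × (0.541/4.33)² = 0.05120 mrem/h
B: 395 × (1.40/5.48)² = 25.78 mrem/h
C: 71.4 × (1.00/4.94)² = 2.926 mrem/h
Total = 0.05120 + 25.78 + 2.926 = 28.76 mrem/h.

28.8 mrem/h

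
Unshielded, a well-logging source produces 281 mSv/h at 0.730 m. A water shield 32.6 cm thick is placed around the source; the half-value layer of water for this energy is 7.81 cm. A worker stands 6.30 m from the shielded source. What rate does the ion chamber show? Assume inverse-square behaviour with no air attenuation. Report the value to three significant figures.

Distance alone: (0.730/6.30)² = 0.01343, so 281 × 0.01343 = 3.774 mSv/h.
Shield: 32.6/7.81 = 4.174 half-value layers → attenuation 2^(−4.174) = 0.05540.
Combined: 3.774 × 0.05540 = 0.2091 mSv/h.

0.209 mSv/h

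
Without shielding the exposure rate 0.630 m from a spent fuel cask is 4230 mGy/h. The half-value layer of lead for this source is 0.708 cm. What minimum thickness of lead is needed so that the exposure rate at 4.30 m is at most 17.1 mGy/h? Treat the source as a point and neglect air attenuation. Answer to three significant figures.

1.71 cm

At 4.30 m, distance alone gives (0.630/4.30)² = 0.02147, so 4230 × 0.02147 = 90.82 mGy/h.
Further attenuation needed: 90.82/17.1 = 5.311.
n = log₂(5.311) = 2.409 half-value layers.
Thickness = 2.409 × 0.708 cm = 1.706 cm.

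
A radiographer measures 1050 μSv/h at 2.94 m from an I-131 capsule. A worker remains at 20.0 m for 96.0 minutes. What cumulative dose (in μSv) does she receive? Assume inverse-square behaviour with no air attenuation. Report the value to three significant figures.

36.3 μSv

Applying the 1/r² law, rate at 20.0 m:
(2.94/20.0)² = 0.02161, so 1050 × 0.02161 = 22.69 μSv/h.
Dose = rate × time = 22.69 μSv/h × 1.600 h = 36.30 μSv.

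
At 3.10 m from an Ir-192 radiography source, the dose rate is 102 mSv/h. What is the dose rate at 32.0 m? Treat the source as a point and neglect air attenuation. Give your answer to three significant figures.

0.957 mSv/h

Since intensity falls as 1/r², the rate at 32.0 m is
102 × (3.10/32.0)² = 102 × 0.009385 = 0.9573 mSv/h.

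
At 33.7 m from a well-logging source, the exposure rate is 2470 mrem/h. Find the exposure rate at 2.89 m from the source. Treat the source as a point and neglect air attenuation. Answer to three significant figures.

336000 mrem/h

By the inverse-square law, the rate at 2.89 m is
2470 × (33.7/2.89)² = 2470 × 136.0 = 335900 mrem/h.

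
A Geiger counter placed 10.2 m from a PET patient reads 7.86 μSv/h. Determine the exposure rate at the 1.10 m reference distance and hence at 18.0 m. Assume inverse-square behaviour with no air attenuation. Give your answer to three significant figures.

676 μSv/h; 2.52 μSv/h

Applying the 1/r² law,
At 1.10 m: (10.2/1.10)² = 85.98, so 7.86 × 85.98 = 675.8 μSv/h
At 18.0 m: 675.8 × (1.10/18.0)² = 675.8 × 0.003735 = 2.524 μSv/h.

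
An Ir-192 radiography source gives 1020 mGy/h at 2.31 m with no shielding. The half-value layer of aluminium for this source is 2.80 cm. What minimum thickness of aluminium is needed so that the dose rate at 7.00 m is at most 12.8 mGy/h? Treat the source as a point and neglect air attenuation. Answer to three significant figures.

At 7.00 m, distance alone gives 1020 × (2.31/7.00)² = 1020 × 0.1089 = 111.1 mGy/h.
Further attenuation needed: 111.1/12.8 = 8.680.
n = log₂(8.680) = 3.118 half-value layers.
Thickness = 3.118 × 2.80 cm = 8.730 cm.

8.73 cm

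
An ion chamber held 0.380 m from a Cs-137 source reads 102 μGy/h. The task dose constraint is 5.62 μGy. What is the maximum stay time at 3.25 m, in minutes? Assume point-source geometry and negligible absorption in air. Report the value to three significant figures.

Intensity scales as (d₁/d₂)², so rate at 3.25 m:
102 × (0.380/3.25)² = 102 × 0.01367 = 1.394 μGy/h.
Stay time = 5.62 μGy ÷ 1.394 μGy/h = 4.032 h = 241.9 min.

242 min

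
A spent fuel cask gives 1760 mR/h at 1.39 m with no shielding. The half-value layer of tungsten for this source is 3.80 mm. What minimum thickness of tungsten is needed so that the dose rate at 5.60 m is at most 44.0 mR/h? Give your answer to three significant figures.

At 5.60 m, distance alone gives 1760 × (1.39/5.60)² = 1760 × 0.06161 = 108.4 mR/h.
Further attenuation needed: 108.4/44.0 = 2.464.
n = log₂(2.464) = 1.301 half-value layers.
Thickness = 1.301 × 3.80 mm = 4.944 mm.

4.94 mm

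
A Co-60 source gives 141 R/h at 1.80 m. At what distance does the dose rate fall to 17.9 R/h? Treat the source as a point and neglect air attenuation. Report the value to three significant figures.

5.05 m

By the inverse-square law, d₂ = d₁·√(I₁/I₂).
I₁/I₂ = 141/17.9 = 7.877, so d₂ = 1.80 × √7.877 = 5.052 m.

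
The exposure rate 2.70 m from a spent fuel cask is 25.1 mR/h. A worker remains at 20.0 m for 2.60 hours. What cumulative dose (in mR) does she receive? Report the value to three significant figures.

1.19 mR

Since intensity falls as 1/r², rate at 20.0 m:
(2.70/20.0)² = 0.01823, so 25.1 × 0.01823 = 0.4576 mR/h.
Dose = rate × time = 0.4576 mR/h × 2.600 h = 1.190 mR.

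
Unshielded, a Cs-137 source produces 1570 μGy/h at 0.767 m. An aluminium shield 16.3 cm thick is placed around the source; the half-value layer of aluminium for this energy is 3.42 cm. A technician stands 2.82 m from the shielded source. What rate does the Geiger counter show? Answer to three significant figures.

4.27 μGy/h

Distance alone: 1570 × (0.767/2.82)² = 1570 × 0.07398 = 116.1 μGy/h.
Shield: 16.3/3.42 = 4.766 half-value layers → attenuation 2^(−4.766) = 0.03675.
Combined: 116.1 × 0.03675 = 4.267 μGy/h.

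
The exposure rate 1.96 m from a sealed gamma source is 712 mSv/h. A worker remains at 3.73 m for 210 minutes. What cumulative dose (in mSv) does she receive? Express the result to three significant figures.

By the inverse-square law, rate at 3.73 m:
712 × (1.96/3.73)² = 712 × 0.2761 = 196.6 mSv/h.
Dose = rate × time = 196.6 mSv/h × 3.500 h = 688.1 mSv.

688 mSv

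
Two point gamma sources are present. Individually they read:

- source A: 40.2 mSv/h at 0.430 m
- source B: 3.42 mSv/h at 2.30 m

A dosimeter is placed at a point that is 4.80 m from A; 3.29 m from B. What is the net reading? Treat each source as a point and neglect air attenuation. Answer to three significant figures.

Each source contributes Iᵢ·(dᵢ/rᵢ)²; contributions add.
A: 40.2 × (0.430/4.80)² = 0.3226 mSv/h
B: 3.42 × (2.30/3.29)² = 1.671 mSv/h
Total = 0.3226 + 1.671 = 1.994 mSv/h.

1.99 mSv/h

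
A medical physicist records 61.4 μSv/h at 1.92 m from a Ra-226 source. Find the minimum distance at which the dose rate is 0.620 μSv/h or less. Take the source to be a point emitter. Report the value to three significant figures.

Intensity scales as (d₁/d₂)², so d₂ = d₁·√(I₁/I₂).
I₁/I₂ = 61.4/0.620 = 99.03, so d₂ = 1.92 × √99.03 = 19.11 m.

19.1 m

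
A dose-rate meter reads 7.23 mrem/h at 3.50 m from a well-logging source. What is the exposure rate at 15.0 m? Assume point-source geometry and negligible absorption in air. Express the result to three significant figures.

0.394 mrem/h

Using I₁d₁² = I₂d₂², the rate at 15.0 m is
7.23 × (3.50/15.0)² = 7.23 × 0.05444 = 0.3936 mrem/h.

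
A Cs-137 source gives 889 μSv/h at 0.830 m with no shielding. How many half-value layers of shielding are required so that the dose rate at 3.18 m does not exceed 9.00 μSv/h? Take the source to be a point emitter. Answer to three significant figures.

At 3.18 m, distance alone gives (0.830/3.18)² = 0.06812, so 889 × 0.06812 = 60.56 μSv/h.
Further attenuation needed: 60.56/9.00 = 6.729.
n = log₂(6.729) = 2.750 half-value layers.

2.75 half-value layers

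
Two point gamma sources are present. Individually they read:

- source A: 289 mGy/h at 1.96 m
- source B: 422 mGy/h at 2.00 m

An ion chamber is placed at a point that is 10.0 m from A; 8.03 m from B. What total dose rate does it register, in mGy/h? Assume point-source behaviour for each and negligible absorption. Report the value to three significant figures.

Each source contributes Iᵢ·(dᵢ/rᵢ)²; contributions add.
A: 289 × (1.96/10.0)² = 11.10 mGy/h
B: 422 × (2.00/8.03)² = 26.18 mGy/h
Total = 11.10 + 26.18 = 37.28 mGy/h.

37.3 mGy/h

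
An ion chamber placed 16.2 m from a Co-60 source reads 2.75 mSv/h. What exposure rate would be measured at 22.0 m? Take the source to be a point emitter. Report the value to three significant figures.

Using I₁d₁² = I₂d₂², scaling from 16.2 m to 22.0 m:
(16.2/22.0)² = 0.5422, so 2.75 × 0.5422 = 1.491 mSv/h.

1.49 mSv/h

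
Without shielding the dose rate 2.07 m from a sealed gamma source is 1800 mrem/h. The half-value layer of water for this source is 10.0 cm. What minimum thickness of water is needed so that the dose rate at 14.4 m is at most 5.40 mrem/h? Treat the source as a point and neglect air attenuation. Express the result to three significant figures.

At 14.4 m, distance alone gives 1800 × (2.07/14.4)² = 1800 × 0.02066 = 37.19 mrem/h.
Further attenuation needed: 37.19/5.40 = 6.887.
n = log₂(6.887) = 2.784 half-value layers.
Thickness = 2.784 × 10.0 cm = 27.84 cm.

27.8 cm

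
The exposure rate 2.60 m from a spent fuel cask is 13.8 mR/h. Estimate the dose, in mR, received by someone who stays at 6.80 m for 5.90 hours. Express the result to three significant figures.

11.9 mR

Using I₁d₁² = I₂d₂², rate at 6.80 m:
(2.60/6.80)² = 0.1462, so 13.8 × 0.1462 = 2.018 mR/h.
Dose = rate × time = 2.018 mR/h × 5.900 h = 11.91 mR.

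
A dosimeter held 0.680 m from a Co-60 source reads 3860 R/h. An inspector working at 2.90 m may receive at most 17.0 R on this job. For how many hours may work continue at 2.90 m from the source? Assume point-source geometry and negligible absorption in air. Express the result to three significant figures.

0.0801 h

Applying the 1/r² law, rate at 2.90 m:
3860 × (0.680/2.90)² = 3860 × 0.05498 = 212.2 R/h.
Stay time = 17.0 R ÷ 212.2 R/h = 0.08011 h.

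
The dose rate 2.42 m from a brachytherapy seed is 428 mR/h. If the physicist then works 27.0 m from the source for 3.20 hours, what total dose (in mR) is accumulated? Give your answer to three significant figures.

Since intensity falls as 1/r², rate at 27.0 m:
(2.42/27.0)² = 0.008033, so 428 × 0.008033 = 3.438 mR/h.
Dose = rate × time = 3.438 mR/h × 3.200 h = 11.00 mR.

11.0 mR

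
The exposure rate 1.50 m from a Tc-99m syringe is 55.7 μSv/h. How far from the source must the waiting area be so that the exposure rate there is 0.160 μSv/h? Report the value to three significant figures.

Since intensity falls as 1/r², d₂ = d₁·√(I₁/I₂).
I₁/I₂ = 55.7/0.160 = 348.1, so d₂ = 1.50 × √348.1 = 27.99 m.

28.0 m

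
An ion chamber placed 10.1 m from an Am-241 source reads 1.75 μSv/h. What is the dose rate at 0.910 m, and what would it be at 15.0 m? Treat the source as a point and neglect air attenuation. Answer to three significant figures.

By the inverse-square law,
At 0.910 m: 1.75 × (10.1/0.910)² = 1.75 × 123.2 = 215.6 μSv/h
At 15.0 m: (0.910/15.0)² = 0.003680, so 215.6 × 0.003680 = 0.7934 μSv/h.

216 μSv/h; 0.793 μSv/h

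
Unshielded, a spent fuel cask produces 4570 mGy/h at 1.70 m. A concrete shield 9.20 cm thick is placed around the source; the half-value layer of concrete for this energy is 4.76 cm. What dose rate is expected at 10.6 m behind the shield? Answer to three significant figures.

30.8 mGy/h

Distance alone: 4570 × (1.70/10.6)² = 4570 × 0.02572 = 117.5 mGy/h.
Shield: 9.20/4.76 = 1.933 half-value layers → attenuation 2^(−1.933) = 0.2619.
Combined: 117.5 × 0.2619 = 30.77 mGy/h.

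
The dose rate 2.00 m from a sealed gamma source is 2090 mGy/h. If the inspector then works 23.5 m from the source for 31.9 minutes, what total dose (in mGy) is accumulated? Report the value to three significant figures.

8.05 mGy

Using I₁d₁² = I₂d₂², rate at 23.5 m:
2090 × (2.00/23.5)² = 2090 × 0.007243 = 15.14 mGy/h.
Dose = rate × time = 15.14 mGy/h × 0.5317 h = 8.050 mGy.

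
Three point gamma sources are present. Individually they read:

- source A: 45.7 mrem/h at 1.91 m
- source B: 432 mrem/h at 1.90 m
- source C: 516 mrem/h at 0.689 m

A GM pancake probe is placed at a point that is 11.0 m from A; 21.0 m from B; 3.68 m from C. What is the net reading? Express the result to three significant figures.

Each source contributes Iᵢ·(dᵢ/rᵢ)²; contributions add.
A: 45.7 × (1.91/11.0)² = 1.378 mrem/h
B: 432 × (1.90/21.0)² = 3.536 mrem/h
C: 516 × (0.689/3.68)² = 18.09 mrem/h
Total = 1.378 + 3.536 + 18.09 = 23.00 mrem/h.

23.0 mrem/h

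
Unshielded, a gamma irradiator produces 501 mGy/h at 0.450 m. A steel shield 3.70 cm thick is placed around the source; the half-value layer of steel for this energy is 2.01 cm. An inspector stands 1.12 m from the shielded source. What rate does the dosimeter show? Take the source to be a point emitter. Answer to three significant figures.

22.6 mGy/h

Distance alone: (0.450/1.12)² = 0.1614, so 501 × 0.1614 = 80.86 mGy/h.
Shield: 3.70/2.01 = 1.841 half-value layers → attenuation 2^(−1.841) = 0.2791.
Combined: 80.86 × 0.2791 = 22.57 mGy/h.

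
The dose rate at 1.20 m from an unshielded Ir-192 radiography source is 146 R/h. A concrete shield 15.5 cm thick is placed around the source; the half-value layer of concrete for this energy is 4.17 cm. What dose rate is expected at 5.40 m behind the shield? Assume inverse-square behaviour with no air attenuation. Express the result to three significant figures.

0.548 R/h

Distance alone: 146 × (1.20/5.40)² = 146 × 0.04938 = 7.209 R/h.
Shield: 15.5/4.17 = 3.717 half-value layers → attenuation 2^(−3.717) = 0.07605.
Combined: 7.209 × 0.07605 = 0.5482 R/h.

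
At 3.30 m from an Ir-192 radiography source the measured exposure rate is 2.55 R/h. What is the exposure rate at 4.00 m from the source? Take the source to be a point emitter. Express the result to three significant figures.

Since intensity falls as 1/r², scaling from 3.30 m to 4.00 m:
2.55 × (3.30/4.00)² = 2.55 × 0.6806 = 1.736 R/h.

1.74 R/h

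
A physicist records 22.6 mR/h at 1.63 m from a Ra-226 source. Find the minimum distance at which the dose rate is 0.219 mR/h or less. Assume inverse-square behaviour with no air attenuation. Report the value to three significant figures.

By the inverse-square law, d₂ = d₁·√(I₁/I₂).
I₁/I₂ = 22.6/0.219 = 103.2, so d₂ = 1.63 × √103.2 = 16.56 m.

16.6 m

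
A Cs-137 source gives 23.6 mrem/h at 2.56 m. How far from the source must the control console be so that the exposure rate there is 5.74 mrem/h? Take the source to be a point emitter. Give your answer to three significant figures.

Using I₁d₁² = I₂d₂², d₂ = d₁·√(I₁/I₂).
I₁/I₂ = 23.6/5.74 = 4.111, so d₂ = 2.56 × √4.111 = 5.191 m.

5.19 m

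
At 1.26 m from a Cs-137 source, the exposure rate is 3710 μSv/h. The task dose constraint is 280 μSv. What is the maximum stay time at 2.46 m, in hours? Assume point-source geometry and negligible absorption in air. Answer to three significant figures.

0.288 h

Since intensity falls as 1/r², rate at 2.46 m:
(1.26/2.46)² = 0.2623, so 3710 × 0.2623 = 973.1 μSv/h.
Stay time = 280 μSv ÷ 973.1 μSv/h = 0.2877 h.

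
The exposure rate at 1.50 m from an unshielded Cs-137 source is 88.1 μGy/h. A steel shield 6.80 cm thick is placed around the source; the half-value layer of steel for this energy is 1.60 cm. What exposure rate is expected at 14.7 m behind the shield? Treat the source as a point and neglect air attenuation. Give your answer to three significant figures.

0.0482 μGy/h

Distance alone: (1.50/14.7)² = 0.01041, so 88.1 × 0.01041 = 0.9171 μGy/h.
Shield: 6.80/1.60 = 4.250 half-value layers → attenuation 2^(−4.250) = 0.05256.
Combined: 0.9171 × 0.05256 = 0.04820 μGy/h.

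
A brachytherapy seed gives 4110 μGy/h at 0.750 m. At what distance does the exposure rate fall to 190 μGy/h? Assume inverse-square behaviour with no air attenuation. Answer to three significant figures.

3.49 m

Applying the 1/r² law, d₂ = d₁·√(I₁/I₂).
I₁/I₂ = 4110/190 = 21.63, so d₂ = 0.750 × √21.63 = 3.488 m.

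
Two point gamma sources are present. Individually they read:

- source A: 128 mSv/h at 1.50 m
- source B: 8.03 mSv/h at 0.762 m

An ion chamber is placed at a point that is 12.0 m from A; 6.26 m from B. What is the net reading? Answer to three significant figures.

By superposition, sum each source's inverse-square contribution:
A: 128 × (1.50/12.0)² = 2.000 mSv/h
B: 8.03 × (0.762/6.26)² = 0.1190 mSv/h
Total = 2.000 + 0.1190 = 2.119 mSv/h.

2.12 mSv/h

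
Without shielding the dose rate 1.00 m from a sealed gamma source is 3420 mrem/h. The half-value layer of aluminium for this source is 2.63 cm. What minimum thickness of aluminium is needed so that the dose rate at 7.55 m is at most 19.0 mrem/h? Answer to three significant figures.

At 7.55 m, distance alone gives 3420 × (1.00/7.55)² = 3420 × 0.01754 = 59.99 mrem/h.
Further attenuation needed: 59.99/19.0 = 3.157.
n = log₂(3.157) = 1.659 half-value layers.
Thickness = 1.659 × 2.63 cm = 4.363 cm.

4.36 cm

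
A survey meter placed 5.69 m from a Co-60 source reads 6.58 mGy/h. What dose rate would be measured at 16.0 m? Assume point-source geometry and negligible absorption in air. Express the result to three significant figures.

0.832 mGy/h

Applying the 1/r² law, scaling from 5.69 m to 16.0 m:
(5.69/16.0)² = 0.1265, so 6.58 × 0.1265 = 0.8324 mGy/h.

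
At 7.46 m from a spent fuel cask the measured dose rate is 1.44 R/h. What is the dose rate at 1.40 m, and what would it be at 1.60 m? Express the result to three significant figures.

Using I₁d₁² = I₂d₂²,
At 1.40 m: (7.46/1.40)² = 28.39, so 1.44 × 28.39 = 40.88 R/h
At 1.60 m: (1.40/1.60)² = 0.7656, so 40.88 × 0.7656 = 31.30 R/h.

40.9 R/h; 31.3 R/h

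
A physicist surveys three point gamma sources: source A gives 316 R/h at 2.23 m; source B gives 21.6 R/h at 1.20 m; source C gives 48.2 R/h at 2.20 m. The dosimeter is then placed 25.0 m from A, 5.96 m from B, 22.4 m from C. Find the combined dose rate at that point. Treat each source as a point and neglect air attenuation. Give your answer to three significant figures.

By superposition, sum each source's inverse-square contribution:
A: 316 × (2.23/25.0)² = 2.514 R/h
B: 21.6 × (1.20/5.96)² = 0.8756 R/h
C: 48.2 × (2.20/22.4)² = 0.4649 R/h
Total = 2.514 + 0.8756 + 0.4649 = 3.854 R/h.

3.85 R/h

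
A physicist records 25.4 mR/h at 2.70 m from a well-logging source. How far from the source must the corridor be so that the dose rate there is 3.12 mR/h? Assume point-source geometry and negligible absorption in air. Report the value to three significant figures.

7.70 m

Applying the 1/r² law, d₂ = d₁·√(I₁/I₂).
I₁/I₂ = 25.4/3.12 = 8.141, so d₂ = 2.70 × √8.141 = 7.704 m.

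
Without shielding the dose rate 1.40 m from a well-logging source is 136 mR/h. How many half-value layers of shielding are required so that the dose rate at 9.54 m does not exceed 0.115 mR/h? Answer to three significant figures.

4.67 half-value layers

At 9.54 m, distance alone gives (1.40/9.54)² = 0.02154, so 136 × 0.02154 = 2.929 mR/h.
Further attenuation needed: 2.929/0.115 = 25.47.
n = log₂(25.47) = 4.671 half-value layers.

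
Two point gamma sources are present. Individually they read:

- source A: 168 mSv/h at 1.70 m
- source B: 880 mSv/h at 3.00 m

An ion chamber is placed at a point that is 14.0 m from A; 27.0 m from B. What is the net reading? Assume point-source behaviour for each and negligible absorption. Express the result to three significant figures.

Each source contributes Iᵢ·(dᵢ/rᵢ)²; contributions add.
A: 168 × (1.70/14.0)² = 2.477 mSv/h
B: 880 × (3.00/27.0)² = 10.86 mSv/h
Total = 2.477 + 10.86 = 13.34 mSv/h.

13.3 mSv/h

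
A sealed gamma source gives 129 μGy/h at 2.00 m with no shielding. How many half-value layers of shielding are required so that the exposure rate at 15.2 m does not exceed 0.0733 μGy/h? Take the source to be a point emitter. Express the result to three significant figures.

4.93 half-value layers

At 15.2 m, distance alone gives 129 × (2.00/15.2)² = 129 × 0.01731 = 2.233 μGy/h.
Further attenuation needed: 2.233/0.0733 = 30.46.
n = log₂(30.46) = 4.929 half-value layers.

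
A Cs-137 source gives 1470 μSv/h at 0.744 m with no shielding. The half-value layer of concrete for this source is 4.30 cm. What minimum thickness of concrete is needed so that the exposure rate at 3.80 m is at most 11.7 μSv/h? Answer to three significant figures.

9.75 cm

At 3.80 m, distance alone gives 1470 × (0.744/3.80)² = 1470 × 0.03833 = 56.35 μSv/h.
Further attenuation needed: 56.35/11.7 = 4.816.
n = log₂(4.816) = 2.268 half-value layers.
Thickness = 2.268 × 4.30 cm = 9.752 cm.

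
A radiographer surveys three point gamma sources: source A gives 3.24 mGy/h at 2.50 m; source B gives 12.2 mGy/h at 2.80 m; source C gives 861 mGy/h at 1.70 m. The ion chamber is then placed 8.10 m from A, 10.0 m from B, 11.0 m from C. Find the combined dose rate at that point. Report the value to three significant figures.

21.8 mGy/h

Each source contributes Iᵢ·(dᵢ/rᵢ)²; contributions add.
A: 3.24 × (2.50/8.10)² = 0.3086 mGy/h
B: 12.2 × (2.80/10.0)² = 0.9565 mGy/h
C: 861 × (1.70/11.0)² = 20.56 mGy/h
Total = 0.3086 + 0.9565 + 20.56 = 21.83 mGy/h.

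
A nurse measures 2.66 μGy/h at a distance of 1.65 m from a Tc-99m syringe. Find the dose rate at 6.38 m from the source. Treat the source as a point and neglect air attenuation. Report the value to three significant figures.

By the inverse-square law, the rate at 6.38 m is
(1.65/6.38)² = 0.06688, so 2.66 × 0.06688 = 0.1779 μGy/h.

0.178 μGy/h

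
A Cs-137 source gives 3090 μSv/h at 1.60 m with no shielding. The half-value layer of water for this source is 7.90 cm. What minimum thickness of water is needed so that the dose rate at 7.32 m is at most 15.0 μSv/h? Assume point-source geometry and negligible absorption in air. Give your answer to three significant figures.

26.1 cm

At 7.32 m, distance alone gives (1.60/7.32)² = 0.04778, so 3090 × 0.04778 = 147.6 μSv/h.
Further attenuation needed: 147.6/15.0 = 9.840.
n = log₂(9.840) = 3.299 half-value layers.
Thickness = 3.299 × 7.90 cm = 26.06 cm.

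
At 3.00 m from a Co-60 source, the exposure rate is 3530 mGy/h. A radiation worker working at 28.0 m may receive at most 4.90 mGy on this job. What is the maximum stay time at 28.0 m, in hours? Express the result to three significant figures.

Since intensity falls as 1/r², rate at 28.0 m:
(3.00/28.0)² = 0.01148, so 3530 × 0.01148 = 40.52 mGy/h.
Stay time = 4.90 mGy ÷ 40.52 mGy/h = 0.1209 h.

0.121 h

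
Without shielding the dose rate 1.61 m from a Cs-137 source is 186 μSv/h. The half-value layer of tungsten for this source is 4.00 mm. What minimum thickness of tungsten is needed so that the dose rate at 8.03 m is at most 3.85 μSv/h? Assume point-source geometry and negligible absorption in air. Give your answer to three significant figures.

3.83 mm

At 8.03 m, distance alone gives (1.61/8.03)² = 0.04020, so 186 × 0.04020 = 7.477 μSv/h.
Further attenuation needed: 7.477/3.85 = 1.942.
n = log₂(1.942) = 0.9575 half-value layers.
Thickness = 0.9575 × 4.00 mm = 3.830 mm.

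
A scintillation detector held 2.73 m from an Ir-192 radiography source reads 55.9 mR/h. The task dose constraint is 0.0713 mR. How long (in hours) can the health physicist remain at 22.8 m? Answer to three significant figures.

0.0890 h

By the inverse-square law, rate at 22.8 m:
55.9 × (2.73/22.8)² = 55.9 × 0.01434 = 0.8016 mR/h.
Stay time = 0.0713 mR ÷ 0.8016 mR/h = 0.08895 h.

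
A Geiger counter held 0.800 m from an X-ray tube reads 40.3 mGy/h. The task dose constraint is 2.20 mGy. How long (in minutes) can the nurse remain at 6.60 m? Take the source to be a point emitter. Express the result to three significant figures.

Applying the 1/r² law, rate at 6.60 m:
(0.800/6.60)² = 0.01469, so 40.3 × 0.01469 = 0.5920 mGy/h.
Stay time = 2.20 mGy ÷ 0.5920 mGy/h = 3.716 h = 223.0 min.

223 min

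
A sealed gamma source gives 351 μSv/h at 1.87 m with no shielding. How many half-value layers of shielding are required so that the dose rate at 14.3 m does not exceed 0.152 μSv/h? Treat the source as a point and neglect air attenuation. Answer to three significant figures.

At 14.3 m, distance alone gives 351 × (1.87/14.3)² = 351 × 0.01710 = 6.002 μSv/h.
Further attenuation needed: 6.002/0.152 = 39.49.
n = log₂(39.49) = 5.303 half-value layers.

5.30 half-value layers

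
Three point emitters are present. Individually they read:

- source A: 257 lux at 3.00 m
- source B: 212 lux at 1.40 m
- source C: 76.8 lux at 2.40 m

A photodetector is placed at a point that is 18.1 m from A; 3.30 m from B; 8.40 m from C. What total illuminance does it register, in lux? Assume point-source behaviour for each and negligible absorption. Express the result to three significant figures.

Each source contributes Iᵢ·(dᵢ/rᵢ)²; contributions add.
A: 257 × (3.00/18.1)² = 7.060 lux
B: 212 × (1.40/3.30)² = 38.16 lux
C: 76.8 × (2.40/8.40)² = 6.269 lux
Total = 7.060 + 38.16 + 6.269 = 51.49 lux.

51.5 lux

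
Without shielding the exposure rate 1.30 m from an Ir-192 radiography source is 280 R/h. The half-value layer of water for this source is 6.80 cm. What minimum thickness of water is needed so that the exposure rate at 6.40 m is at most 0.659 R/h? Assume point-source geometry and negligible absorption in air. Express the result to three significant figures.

At 6.40 m, distance alone gives 280 × (1.30/6.40)² = 280 × 0.04126 = 11.55 R/h.
Further attenuation needed: 11.55/0.659 = 17.53.
n = log₂(17.53) = 4.132 half-value layers.
Thickness = 4.132 × 6.80 cm = 28.10 cm.

28.1 cm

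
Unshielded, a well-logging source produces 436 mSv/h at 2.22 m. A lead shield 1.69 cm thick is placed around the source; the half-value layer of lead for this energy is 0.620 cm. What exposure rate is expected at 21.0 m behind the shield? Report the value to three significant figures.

Distance alone: 436 × (2.22/21.0)² = 436 × 0.01118 = 4.874 mSv/h.
Shield: 1.69/0.620 = 2.726 half-value layers → attenuation 2^(−2.726) = 0.1511.
Combined: 4.874 × 0.1511 = 0.7365 mSv/h.

0.737 mSv/h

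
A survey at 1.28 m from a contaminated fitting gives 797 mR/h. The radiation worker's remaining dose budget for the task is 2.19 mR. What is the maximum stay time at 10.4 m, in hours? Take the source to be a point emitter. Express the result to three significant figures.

Using I₁d₁² = I₂d₂², rate at 10.4 m:
(1.28/10.4)² = 0.01515, so 797 × 0.01515 = 12.07 mR/h.
Stay time = 2.19 mR ÷ 12.07 mR/h = 0.1814 h.

0.181 h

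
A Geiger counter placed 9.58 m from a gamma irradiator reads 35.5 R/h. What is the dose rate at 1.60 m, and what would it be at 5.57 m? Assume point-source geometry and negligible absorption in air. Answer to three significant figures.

1270 R/h; 105 R/h

By the inverse-square law,
At 1.60 m: (9.58/1.60)² = 35.85, so 35.5 × 35.85 = 1273 R/h
At 5.57 m: (1.60/5.57)² = 0.08251, so 1273 × 0.08251 = 105.0 R/h.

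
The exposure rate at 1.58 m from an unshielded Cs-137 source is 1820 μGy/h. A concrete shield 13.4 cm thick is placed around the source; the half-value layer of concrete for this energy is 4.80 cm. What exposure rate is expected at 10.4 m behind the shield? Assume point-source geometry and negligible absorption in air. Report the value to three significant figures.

Distance alone: (1.58/10.4)² = 0.02308, so 1820 × 0.02308 = 42.01 μGy/h.
Shield: 13.4/4.80 = 2.792 half-value layers → attenuation 2^(−2.792) = 0.1444.
Combined: 42.01 × 0.1444 = 6.066 μGy/h.

6.07 μGy/h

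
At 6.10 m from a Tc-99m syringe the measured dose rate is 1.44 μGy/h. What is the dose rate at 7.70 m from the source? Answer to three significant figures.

Since intensity falls as 1/r², scaling from 6.10 m to 7.70 m:
1.44 × (6.10/7.70)² = 1.44 × 0.6276 = 0.9037 μGy/h.

0.904 μGy/h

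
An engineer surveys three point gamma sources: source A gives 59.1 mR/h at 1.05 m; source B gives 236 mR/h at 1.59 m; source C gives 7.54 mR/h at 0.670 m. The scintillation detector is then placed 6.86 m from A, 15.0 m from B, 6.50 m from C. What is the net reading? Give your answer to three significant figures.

4.12 mR/h

By superposition, sum each source's inverse-square contribution:
A: 59.1 × (1.05/6.86)² = 1.385 mR/h
B: 236 × (1.59/15.0)² = 2.652 mR/h
C: 7.54 × (0.670/6.50)² = 0.08011 mR/h
Total = 1.385 + 2.652 + 0.08011 = 4.117 mR/h.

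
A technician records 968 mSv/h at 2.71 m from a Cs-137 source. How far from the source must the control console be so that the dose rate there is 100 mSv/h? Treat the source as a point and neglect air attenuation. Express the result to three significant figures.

By the inverse-square law, d₂ = d₁·√(I₁/I₂).
I₁/I₂ = 968/100 = 9.680, so d₂ = 2.71 × √9.680 = 8.432 m.

8.43 m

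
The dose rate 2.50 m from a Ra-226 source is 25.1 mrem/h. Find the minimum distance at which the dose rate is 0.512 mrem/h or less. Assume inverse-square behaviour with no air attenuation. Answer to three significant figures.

17.5 m

Using I₁d₁² = I₂d₂², d₂ = d₁·√(I₁/I₂).
I₁/I₂ = 25.1/0.512 = 49.02, so d₂ = 2.50 × √49.02 = 17.50 m.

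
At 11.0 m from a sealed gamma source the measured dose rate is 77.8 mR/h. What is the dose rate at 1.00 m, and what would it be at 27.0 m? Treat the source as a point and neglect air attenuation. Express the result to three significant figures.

9410 mR/h; 12.9 mR/h

By the inverse-square law,
At 1.00 m: 77.8 × (11.0/1.00)² = 77.8 × 121.0 = 9414 mR/h
At 27.0 m: (1.00/27.0)² = 0.001372, so 9414 × 0.001372 = 12.92 mR/h.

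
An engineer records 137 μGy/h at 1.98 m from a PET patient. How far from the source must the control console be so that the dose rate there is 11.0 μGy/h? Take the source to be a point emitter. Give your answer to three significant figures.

6.99 m

Intensity scales as (d₁/d₂)², so d₂ = d₁·√(I₁/I₂).
I₁/I₂ = 137/11.0 = 12.45, so d₂ = 1.98 × √12.45 = 6.986 m.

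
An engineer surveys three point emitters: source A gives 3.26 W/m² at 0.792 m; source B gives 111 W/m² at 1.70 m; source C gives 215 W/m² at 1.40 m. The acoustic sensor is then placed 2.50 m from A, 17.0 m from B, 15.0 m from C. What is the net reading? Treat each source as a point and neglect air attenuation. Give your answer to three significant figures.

3.31 W/m²

By superposition, sum each source's inverse-square contribution:
A: 3.26 × (0.792/2.50)² = 0.3272 W/m²
B: 111 × (1.70/17.0)² = 1.110 W/m²
C: 215 × (1.40/15.0)² = 1.873 W/m²
Total = 0.3272 + 1.110 + 1.873 = 3.310 W/m².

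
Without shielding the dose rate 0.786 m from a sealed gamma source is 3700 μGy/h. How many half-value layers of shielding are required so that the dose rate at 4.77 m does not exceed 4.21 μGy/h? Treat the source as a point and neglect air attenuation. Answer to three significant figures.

4.58 half-value layers

At 4.77 m, distance alone gives 3700 × (0.786/4.77)² = 3700 × 0.02715 = 100.5 μGy/h.
Further attenuation needed: 100.5/4.21 = 23.87.
n = log₂(23.87) = 4.577 half-value layers.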